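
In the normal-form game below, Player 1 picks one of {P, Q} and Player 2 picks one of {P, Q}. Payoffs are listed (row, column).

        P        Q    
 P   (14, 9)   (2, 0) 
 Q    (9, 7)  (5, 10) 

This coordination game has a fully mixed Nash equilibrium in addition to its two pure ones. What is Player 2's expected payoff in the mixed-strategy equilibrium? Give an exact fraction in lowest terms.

Player 1 mixes with probability p on P, chosen so Player 2 is indifferent: 9p + 7(1−p) = 0p + 10(1−p) gives p = 1/4.
Player 2's expected payoff is 9·1/4 + 7·3/4 = 15/2.

15/2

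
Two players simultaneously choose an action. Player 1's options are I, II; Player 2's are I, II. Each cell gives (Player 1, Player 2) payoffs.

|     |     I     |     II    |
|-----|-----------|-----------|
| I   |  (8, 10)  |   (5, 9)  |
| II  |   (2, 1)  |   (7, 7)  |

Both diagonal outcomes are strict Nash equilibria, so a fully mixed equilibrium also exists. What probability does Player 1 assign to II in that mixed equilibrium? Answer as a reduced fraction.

1/7

Player 1's mix p on I must make Player 2 indifferent between I and II.
Player 2's payoff from I: 10p + 1(1−p). From II: 9p + 7(1−p).
Set equal: 1p = 6(1−p) → p = 6/7.
Probability on II is 1 − 6/7 = 1/7.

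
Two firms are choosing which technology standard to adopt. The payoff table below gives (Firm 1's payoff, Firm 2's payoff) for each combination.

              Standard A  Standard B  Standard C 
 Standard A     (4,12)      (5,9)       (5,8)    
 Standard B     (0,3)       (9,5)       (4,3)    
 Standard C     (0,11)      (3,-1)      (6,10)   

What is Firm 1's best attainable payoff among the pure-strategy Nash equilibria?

Both Standard A is a pure NE (Firm 1: 4 ≥ 0; Firm 2: 12 ≥ 9). Firm 1 gets 4.
Both Standard B is a pure NE (Firm 1: 9 ≥ 5; Firm 2: 5 ≥ 3). Firm 1 gets 9.
Every other cell has a profitable deviation for at least one player. Highest of {4, 9} is 9.

9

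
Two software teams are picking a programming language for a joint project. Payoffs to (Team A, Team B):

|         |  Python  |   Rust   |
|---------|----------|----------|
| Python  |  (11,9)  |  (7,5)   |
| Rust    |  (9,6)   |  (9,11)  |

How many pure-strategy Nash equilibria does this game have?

Both Python: Team A gets 11 (best alternative 9); Team B gets 9 (best alternative 5). Neither deviates — NE.
Both Rust: Team A gets 9 (best alternative 7); Team B gets 11 (best alternative 6). Neither deviates — NE.
(Rust, Python) is not a NE: Team A would switch to Python (11 > 9).
No other cell survives both best-response checks, so there are 2 pure NE.

2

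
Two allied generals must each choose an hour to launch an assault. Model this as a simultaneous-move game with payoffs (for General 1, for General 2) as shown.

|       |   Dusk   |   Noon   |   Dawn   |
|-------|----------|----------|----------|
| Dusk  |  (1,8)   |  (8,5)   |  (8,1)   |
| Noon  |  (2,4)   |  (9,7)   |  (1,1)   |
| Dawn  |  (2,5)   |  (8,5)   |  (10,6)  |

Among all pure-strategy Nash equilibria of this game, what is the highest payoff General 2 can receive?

7

Both Noon is a pure NE (General 1: 9 ≥ 8; General 2: 7 ≥ 4). General 2 gets 7.
Both Dawn is a pure NE (General 1: 10 ≥ 8; General 2: 6 ≥ 5). General 2 gets 6.
Every other cell has a profitable deviation for at least one player. Highest of {7, 6} is 7.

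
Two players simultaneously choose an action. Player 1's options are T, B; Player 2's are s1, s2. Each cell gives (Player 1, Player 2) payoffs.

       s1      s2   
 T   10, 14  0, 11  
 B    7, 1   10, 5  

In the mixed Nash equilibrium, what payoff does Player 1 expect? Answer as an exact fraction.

100/13

Player 2 mixes with probability q on s1, chosen so Player 1 is indifferent: 10q + 0(1−q) = 7q + 10(1−q) gives q = 10/13.
Player 1's expected payoff (from either row, since indifferent) is 10·10/13 + 0·3/13 = 100/13.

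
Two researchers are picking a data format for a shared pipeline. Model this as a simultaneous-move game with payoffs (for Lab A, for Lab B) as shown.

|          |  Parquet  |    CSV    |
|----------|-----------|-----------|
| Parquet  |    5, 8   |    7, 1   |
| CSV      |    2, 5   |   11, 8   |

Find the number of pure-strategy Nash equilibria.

Both Parquet: Lab A gets 5 (best alternative 2); Lab B gets 8 (best alternative 1). Neither deviates — NE.
Both CSV: Lab A gets 11 (best alternative 7); Lab B gets 8 (best alternative 5). Neither deviates — NE.
(CSV, Parquet) is not a NE: Lab A would switch to Parquet (5 > 2).
No other cell survives both best-response checks, so there are 2 pure NE.

2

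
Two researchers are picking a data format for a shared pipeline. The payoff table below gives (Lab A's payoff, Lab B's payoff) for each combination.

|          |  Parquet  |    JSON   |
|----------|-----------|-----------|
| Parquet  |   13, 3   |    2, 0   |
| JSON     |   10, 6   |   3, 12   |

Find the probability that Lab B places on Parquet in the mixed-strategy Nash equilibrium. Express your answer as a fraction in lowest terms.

Lab B's mix q on Parquet must make Lab A indifferent between Parquet and JSON.
Lab A's payoff from Parquet: 13q + 2(1−q). From JSON: 10q + 3(1−q).
Set equal: 3q = 1(1−q) → q = 1/4.

1/4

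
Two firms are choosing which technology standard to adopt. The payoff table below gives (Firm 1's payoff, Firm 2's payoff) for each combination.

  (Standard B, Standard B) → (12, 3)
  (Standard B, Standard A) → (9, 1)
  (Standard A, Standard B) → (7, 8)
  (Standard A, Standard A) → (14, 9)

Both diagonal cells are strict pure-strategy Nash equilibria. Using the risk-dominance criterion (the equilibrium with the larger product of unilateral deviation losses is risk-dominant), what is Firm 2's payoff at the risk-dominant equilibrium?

At both Standard B: Firm 1 loses 12 − 7 = 5 by deviating; Firm 2 loses 3 − 1 = 2. Product = 5·2 = 10.
At both Standard A: Firm 1 loses 14 − 9 = 5 by deviating; Firm 2 loses 9 − 8 = 1. Product = 5·1 = 5.
10 > 5, so both Standard B is risk-dominant. Firm 2's payoff there is 3.

3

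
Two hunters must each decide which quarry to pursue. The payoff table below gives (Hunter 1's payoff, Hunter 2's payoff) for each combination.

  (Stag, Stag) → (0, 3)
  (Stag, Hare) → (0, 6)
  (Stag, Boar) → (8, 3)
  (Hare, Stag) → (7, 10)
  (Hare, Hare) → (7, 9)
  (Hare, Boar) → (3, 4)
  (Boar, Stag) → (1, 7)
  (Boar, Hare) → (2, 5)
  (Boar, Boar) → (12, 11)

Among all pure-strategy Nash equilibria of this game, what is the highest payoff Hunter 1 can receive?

(Hare, Stag) is a pure NE (Hunter 1: 7 ≥ 1; Hunter 2: 10 ≥ 9). Hunter 1 gets 7.
Both Boar is a pure NE (Hunter 1: 12 ≥ 8; Hunter 2: 11 ≥ 7). Hunter 1 gets 12.
Every other cell has a profitable deviation for at least one player. Highest of {7, 12} is 12.

12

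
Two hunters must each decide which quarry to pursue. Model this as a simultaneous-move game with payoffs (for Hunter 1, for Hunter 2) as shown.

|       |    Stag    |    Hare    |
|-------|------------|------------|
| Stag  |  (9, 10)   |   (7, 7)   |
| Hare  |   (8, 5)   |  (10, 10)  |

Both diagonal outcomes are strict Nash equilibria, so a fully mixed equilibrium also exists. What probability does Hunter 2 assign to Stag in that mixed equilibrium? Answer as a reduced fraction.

3/4

Hunter 2's mix q on Stag must make Hunter 1 indifferent between Stag and Hare.
Hunter 1's payoff from Stag: 9q + 7(1−q). From Hare: 8q + 10(1−q).
Set equal: 1q = 3(1−q) → q = 3/4.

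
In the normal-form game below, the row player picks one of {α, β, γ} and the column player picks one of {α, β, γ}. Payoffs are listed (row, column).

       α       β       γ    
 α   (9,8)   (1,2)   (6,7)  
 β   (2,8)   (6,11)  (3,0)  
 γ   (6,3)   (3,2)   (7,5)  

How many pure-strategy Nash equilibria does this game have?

3

Both α: the row player gets 9 (best alternative 6); the column player gets 8 (best alternative 7). Neither deviates — NE.
Both β: the row player gets 6 (best alternative 3); the column player gets 11 (best alternative 8). Neither deviates — NE.
Both γ: the row player gets 7 (best alternative 6); the column player gets 5 (best alternative 3). Neither deviates — NE.
(γ, α) is not a NE: the row player would switch to α (9 > 6).
No other cell survives both best-response checks, so there are 3 pure NE.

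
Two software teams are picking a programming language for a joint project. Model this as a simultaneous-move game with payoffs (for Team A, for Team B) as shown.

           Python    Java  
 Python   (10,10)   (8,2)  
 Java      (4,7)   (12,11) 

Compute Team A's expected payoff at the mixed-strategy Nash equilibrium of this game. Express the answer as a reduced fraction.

Team B mixes with probability q on Python, chosen so Team A is indifferent: 10q + 8(1−q) = 4q + 12(1−q) gives q = 2/5.
Team A's expected payoff (from either row, since indifferent) is 10·2/5 + 8·3/5 = 44/5.

44/5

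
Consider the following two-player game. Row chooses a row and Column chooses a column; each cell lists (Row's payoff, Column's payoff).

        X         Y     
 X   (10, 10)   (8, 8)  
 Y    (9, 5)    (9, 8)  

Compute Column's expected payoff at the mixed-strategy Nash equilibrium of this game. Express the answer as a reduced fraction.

8

Row mixes with probability p on X, chosen so Column is indifferent: 10p + 5(1−p) = 8p + 8(1−p) gives p = 3/5.
Column's expected payoff is 10·3/5 + 5·2/5 = 8.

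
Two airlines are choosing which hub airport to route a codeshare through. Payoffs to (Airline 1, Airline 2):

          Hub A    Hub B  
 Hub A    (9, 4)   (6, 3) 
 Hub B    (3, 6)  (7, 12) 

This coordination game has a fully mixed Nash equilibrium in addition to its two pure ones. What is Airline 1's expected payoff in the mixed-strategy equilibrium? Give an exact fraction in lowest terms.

Airline 2 mixes with probability q on Hub A, chosen so Airline 1 is indifferent: 9q + 6(1−q) = 3q + 7(1−q) gives q = 1/7.
Airline 1's expected payoff (from either row, since indifferent) is 9·1/7 + 6·6/7 = 45/7.

45/7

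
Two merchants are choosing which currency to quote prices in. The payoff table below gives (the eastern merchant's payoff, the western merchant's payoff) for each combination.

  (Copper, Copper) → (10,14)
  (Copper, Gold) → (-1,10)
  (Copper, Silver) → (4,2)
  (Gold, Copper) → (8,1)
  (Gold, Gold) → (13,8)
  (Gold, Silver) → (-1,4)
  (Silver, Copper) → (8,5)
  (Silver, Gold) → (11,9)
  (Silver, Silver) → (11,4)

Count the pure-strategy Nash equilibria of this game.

2

Both Copper: the eastern merchant gets 10 (best alternative 8); the western merchant gets 14 (best alternative 10). Neither deviates — NE.
Both Gold: the eastern merchant gets 13 (best alternative 11); the western merchant gets 8 (best alternative 4). Neither deviates — NE.
Both Silver is not a NE: the western merchant would switch to Gold (9 > 4).
No other cell survives both best-response checks, so there are 2 pure NE.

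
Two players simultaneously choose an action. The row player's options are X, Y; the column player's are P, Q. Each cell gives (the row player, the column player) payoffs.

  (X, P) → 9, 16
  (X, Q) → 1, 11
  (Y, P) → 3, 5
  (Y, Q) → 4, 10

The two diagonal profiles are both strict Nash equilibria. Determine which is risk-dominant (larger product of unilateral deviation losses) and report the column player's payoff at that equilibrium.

At (X, P): the row player loses 9 − 3 = 6 by deviating; the column player loses 16 − 11 = 5. Product = 6·5 = 30.
At (Y, Q): the row player loses 4 − 1 = 3 by deviating; the column player loses 10 − 5 = 5. Product = 3·5 = 15.
30 > 15, so (X, P) is risk-dominant. The column player's payoff there is 16.

16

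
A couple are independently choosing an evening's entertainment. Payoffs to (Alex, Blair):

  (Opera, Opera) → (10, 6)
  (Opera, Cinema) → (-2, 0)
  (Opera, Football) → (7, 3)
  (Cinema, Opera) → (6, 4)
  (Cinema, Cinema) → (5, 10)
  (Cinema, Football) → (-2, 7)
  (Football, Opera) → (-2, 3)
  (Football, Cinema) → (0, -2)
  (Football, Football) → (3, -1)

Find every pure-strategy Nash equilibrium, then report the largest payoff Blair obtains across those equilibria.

10

Both Opera is a pure NE (Alex: 10 ≥ 6; Blair: 6 ≥ 3). Blair gets 6.
Both Cinema is a pure NE (Alex: 5 ≥ 0; Blair: 10 ≥ 7). Blair gets 10.
Every other cell has a profitable deviation for at least one player. Highest of {6, 10} is 10.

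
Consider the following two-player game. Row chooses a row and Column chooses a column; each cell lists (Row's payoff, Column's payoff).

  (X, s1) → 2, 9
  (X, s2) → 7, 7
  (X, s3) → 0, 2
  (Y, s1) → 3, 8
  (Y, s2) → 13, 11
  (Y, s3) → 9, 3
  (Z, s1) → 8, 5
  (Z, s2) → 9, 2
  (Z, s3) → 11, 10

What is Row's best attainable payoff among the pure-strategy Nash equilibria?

(Y, s2) is a pure NE (Row: 13 ≥ 9; Column: 11 ≥ 8). Row gets 13.
(Z, s3) is a pure NE (Row: 11 ≥ 9; Column: 10 ≥ 5). Row gets 11.
Every other cell has a profitable deviation for at least one player. Highest of {13, 11} is 13.

13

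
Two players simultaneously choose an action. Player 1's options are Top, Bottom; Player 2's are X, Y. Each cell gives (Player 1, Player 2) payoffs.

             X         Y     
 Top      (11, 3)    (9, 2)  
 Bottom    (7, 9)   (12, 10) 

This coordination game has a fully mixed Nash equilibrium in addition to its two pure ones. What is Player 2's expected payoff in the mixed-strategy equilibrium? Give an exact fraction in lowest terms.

6

Player 1 mixes with probability p on Top, chosen so Player 2 is indifferent: 3p + 9(1−p) = 2p + 10(1−p) gives p = 1/2.
Player 2's expected payoff is 3·1/2 + 9·1/2 = 6.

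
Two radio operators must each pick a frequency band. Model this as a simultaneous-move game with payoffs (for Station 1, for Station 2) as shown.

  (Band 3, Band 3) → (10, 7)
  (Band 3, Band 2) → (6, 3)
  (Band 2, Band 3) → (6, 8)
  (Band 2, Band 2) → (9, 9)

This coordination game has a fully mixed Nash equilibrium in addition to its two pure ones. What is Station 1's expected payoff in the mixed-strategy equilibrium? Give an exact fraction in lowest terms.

54/7

Station 2 mixes with probability q on Band 3, chosen so Station 1 is indifferent: 10q + 6(1−q) = 6q + 9(1−q) gives q = 3/7.
Station 1's expected payoff (from either row, since indifferent) is 10·3/7 + 6·4/7 = 54/7.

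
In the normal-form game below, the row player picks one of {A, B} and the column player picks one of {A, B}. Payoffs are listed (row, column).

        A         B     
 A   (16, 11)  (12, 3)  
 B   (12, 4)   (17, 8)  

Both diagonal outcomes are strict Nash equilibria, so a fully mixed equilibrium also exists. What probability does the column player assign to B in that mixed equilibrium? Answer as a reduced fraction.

4/9

The column player's mix q on A must make the row player indifferent between A and B.
The row player's payoff from A: 16q + 12(1−q). From B: 12q + 17(1−q).
Set equal: 4q = 5(1−q) → q = 5/9.
Probability on B is 1 − 5/9 = 4/9.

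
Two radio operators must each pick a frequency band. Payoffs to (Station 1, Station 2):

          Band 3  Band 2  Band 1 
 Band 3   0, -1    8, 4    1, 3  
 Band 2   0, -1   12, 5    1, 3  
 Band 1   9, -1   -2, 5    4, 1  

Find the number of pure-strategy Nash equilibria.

Both Band 2: Station 1 gets 12 (best alternative 8); Station 2 gets 5 (best alternative 3). Neither deviates — NE.
Both Band 3 is not a NE: Station 1 would switch to Band 1 (9 > 0).
No other cell survives both best-response checks, so there is 1 pure NE.

1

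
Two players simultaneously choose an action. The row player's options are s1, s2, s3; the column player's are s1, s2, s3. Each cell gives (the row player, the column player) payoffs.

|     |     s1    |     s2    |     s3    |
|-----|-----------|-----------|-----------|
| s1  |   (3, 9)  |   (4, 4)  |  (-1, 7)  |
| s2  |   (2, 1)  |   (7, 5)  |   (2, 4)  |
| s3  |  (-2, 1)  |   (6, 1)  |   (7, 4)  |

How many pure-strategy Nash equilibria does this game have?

3

Both s1: the row player gets 3 (best alternative 2); the column player gets 9 (best alternative 7). Neither deviates — NE.
Both s2: the row player gets 7 (best alternative 6); the column player gets 5 (best alternative 4). Neither deviates — NE.
Both s3: the row player gets 7 (best alternative 2); the column player gets 4 (best alternative 1). Neither deviates — NE.
(s3, s2) is not a NE: the row player would switch to s2 (7 > 6).
No other cell survives both best-response checks, so there are 3 pure NE.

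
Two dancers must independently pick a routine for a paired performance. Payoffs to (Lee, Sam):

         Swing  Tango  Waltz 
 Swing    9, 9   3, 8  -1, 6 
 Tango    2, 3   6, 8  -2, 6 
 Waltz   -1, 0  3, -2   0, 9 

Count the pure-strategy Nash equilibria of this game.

Both Swing: Lee gets 9 (best alternative 2); Sam gets 9 (best alternative 8). Neither deviates — NE.
Both Tango: Lee gets 6 (best alternative 3); Sam gets 8 (best alternative 6). Neither deviates — NE.
Both Waltz: Lee gets 0 (best alternative -1); Sam gets 9 (best alternative 0). Neither deviates — NE.
(Waltz, Swing) is not a NE: Lee would switch to Swing (9 > -1).
No other cell survives both best-response checks, so there are 3 pure NE.

3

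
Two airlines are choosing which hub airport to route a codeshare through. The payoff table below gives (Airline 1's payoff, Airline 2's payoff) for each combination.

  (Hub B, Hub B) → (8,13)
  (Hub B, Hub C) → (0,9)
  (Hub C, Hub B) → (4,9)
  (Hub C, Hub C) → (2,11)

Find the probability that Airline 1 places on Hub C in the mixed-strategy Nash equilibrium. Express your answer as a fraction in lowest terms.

Airline 1's mix p on Hub B must make Airline 2 indifferent between Hub B and Hub C.
Airline 2's payoff from Hub B: 13p + 9(1−p). From Hub C: 9p + 11(1−p).
Set equal: 4p = 2(1−p) → p = 2/6 = 1/3.
Probability on Hub C is 1 − 1/3 = 2/3.

2/3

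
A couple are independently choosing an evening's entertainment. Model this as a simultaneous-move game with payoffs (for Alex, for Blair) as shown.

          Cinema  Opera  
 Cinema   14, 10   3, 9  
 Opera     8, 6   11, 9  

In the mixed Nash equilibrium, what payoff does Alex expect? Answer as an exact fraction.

65/7

Blair mixes with probability q on Cinema, chosen so Alex is indifferent: 14q + 3(1−q) = 8q + 11(1−q) gives q = 4/7.
Alex's expected payoff (from either row, since indifferent) is 14·4/7 + 3·3/7 = 65/7.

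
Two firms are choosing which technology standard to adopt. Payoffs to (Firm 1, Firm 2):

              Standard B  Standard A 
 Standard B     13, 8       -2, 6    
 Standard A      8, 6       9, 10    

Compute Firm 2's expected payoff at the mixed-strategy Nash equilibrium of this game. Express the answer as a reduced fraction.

22/3

Firm 1 mixes with probability p on Standard B, chosen so Firm 2 is indifferent: 8p + 6(1−p) = 6p + 10(1−p) gives p = 2/3.
Firm 2's expected payoff is 8·2/3 + 6·1/3 = 22/3.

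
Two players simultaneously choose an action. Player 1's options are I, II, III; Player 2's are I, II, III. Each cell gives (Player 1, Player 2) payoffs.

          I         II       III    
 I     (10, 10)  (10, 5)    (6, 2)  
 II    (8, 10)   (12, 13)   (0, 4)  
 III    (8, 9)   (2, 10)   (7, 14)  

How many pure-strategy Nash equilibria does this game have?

3

Both I: Player 1 gets 10 (best alternative 8); Player 2 gets 10 (best alternative 5). Neither deviates — NE.
Both II: Player 1 gets 12 (best alternative 10); Player 2 gets 13 (best alternative 10). Neither deviates — NE.
Both III: Player 1 gets 7 (best alternative 6); Player 2 gets 14 (best alternative 10). Neither deviates — NE.
(II, III) is not a NE: Player 1 would switch to III (7 > 0).
No other cell survives both best-response checks, so there are 3 pure NE.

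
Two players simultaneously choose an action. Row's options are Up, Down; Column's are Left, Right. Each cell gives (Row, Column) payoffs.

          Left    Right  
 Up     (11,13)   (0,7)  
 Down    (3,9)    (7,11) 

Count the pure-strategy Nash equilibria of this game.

(Up, Left): Row gets 11 (best alternative 3); Column gets 13 (best alternative 7). Neither deviates — NE.
(Down, Right): Row gets 7 (best alternative 0); Column gets 11 (best alternative 9). Neither deviates — NE.
(Up, Right) is not a NE: Row would switch to Down (7 > 0).
No other cell survives both best-response checks, so there are 2 pure NE.

2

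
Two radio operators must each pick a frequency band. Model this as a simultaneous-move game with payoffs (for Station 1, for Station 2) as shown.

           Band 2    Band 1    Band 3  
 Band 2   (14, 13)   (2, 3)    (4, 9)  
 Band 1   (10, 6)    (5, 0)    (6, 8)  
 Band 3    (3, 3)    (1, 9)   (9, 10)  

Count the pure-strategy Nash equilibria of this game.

Both Band 2: Station 1 gets 14 (best alternative 10); Station 2 gets 13 (best alternative 9). Neither deviates — NE.
Both Band 3: Station 1 gets 9 (best alternative 6); Station 2 gets 10 (best alternative 9). Neither deviates — NE.
Both Band 1 is not a NE: Station 2 would switch to Band 3 (8 > 0).
No other cell survives both best-response checks, so there are 2 pure NE.

2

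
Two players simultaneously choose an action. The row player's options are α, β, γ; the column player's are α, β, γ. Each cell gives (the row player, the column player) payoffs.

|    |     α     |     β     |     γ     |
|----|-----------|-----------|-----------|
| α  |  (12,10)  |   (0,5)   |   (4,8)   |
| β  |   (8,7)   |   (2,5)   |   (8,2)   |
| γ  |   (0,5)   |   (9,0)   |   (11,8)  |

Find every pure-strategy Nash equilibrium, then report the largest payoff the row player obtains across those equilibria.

12

Both α is a pure NE (the row player: 12 ≥ 8; the column player: 10 ≥ 8). The row player gets 12.
Both γ is a pure NE (the row player: 11 ≥ 8; the column player: 8 ≥ 5). The row player gets 11.
Every other cell has a profitable deviation for at least one player. Highest of {12, 11} is 12.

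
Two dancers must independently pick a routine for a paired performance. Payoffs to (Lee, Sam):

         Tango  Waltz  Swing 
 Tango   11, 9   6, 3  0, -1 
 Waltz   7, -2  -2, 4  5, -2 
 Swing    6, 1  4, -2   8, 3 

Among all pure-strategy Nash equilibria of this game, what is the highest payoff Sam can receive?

9

Both Tango is a pure NE (Lee: 11 ≥ 7; Sam: 9 ≥ 3). Sam gets 9.
Both Swing is a pure NE (Lee: 8 ≥ 5; Sam: 3 ≥ 1). Sam gets 3.
Every other cell has a profitable deviation for at least one player. Highest of {9, 3} is 9.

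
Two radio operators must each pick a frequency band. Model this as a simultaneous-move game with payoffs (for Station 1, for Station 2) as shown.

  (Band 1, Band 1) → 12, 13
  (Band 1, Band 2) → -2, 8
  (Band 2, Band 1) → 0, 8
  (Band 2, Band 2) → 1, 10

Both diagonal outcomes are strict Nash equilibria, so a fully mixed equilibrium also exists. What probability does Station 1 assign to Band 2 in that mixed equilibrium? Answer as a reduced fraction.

Station 1's mix p on Band 1 must make Station 2 indifferent between Band 1 and Band 2.
Station 2's payoff from Band 1: 13p + 8(1−p). From Band 2: 8p + 10(1−p).
Set equal: 5p = 2(1−p) → p = 2/7.
Probability on Band 2 is 1 − 2/7 = 5/7.

5/7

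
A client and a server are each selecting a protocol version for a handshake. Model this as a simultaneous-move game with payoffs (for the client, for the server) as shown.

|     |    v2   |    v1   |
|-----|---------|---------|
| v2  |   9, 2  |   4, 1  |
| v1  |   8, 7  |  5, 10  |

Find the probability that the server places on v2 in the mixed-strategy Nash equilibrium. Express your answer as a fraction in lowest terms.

The server's mix q on v2 must make the client indifferent between v2 and v1.
The client's payoff from v2: 9q + 4(1−q). From v1: 8q + 5(1−q).
Set equal: 1q = 1(1−q) → q = 1/2.

1/2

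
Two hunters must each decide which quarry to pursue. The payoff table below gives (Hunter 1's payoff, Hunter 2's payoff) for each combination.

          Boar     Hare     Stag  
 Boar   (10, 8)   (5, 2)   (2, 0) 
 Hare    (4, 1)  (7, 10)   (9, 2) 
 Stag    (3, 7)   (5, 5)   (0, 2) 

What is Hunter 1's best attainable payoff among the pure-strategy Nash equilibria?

10

Both Boar is a pure NE (Hunter 1: 10 ≥ 4; Hunter 2: 8 ≥ 2). Hunter 1 gets 10.
Both Hare is a pure NE (Hunter 1: 7 ≥ 5; Hunter 2: 10 ≥ 2). Hunter 1 gets 7.
Every other cell has a profitable deviation for at least one player. Highest of {10, 7} is 10.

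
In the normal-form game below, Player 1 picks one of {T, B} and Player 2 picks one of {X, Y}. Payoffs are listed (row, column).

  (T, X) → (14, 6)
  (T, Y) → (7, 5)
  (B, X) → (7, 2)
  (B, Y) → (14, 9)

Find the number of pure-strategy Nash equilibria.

(T, X): Player 1 gets 14 (best alternative 7); Player 2 gets 6 (best alternative 5). Neither deviates — NE.
(B, Y): Player 1 gets 14 (best alternative 7); Player 2 gets 9 (best alternative 2). Neither deviates — NE.
(T, Y) is not a NE: Player 1 would switch to B (14 > 7).
No other cell survives both best-response checks, so there are 2 pure NE.

2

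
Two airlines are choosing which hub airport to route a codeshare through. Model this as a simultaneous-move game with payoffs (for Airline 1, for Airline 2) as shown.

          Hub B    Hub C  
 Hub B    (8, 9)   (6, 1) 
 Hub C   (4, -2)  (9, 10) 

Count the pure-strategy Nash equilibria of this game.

Both Hub B: Airline 1 gets 8 (best alternative 4); Airline 2 gets 9 (best alternative 1). Neither deviates — NE.
Both Hub C: Airline 1 gets 9 (best alternative 6); Airline 2 gets 10 (best alternative -2). Neither deviates — NE.
(Hub C, Hub B) is not a NE: Airline 1 would switch to Hub B (8 > 4).
No other cell survives both best-response checks, so there are 2 pure NE.

2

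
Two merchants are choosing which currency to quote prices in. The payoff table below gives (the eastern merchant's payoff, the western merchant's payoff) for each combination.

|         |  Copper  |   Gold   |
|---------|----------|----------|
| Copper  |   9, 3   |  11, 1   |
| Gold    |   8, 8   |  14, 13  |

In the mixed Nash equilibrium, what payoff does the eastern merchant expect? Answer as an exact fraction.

The western merchant mixes with probability q on Copper, chosen so the eastern merchant is indifferent: 9q + 11(1−q) = 8q + 14(1−q) gives q = 3/4.
The eastern merchant's expected payoff (from either row, since indifferent) is 9·3/4 + 11·1/4 = 19/2.

19/2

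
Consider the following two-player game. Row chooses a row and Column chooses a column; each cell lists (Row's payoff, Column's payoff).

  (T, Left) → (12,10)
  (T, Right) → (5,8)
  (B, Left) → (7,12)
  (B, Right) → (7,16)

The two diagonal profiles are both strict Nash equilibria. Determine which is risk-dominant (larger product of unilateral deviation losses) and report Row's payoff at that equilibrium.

At (T, Left): Row loses 12 − 7 = 5 by deviating; Column loses 10 − 8 = 2. Product = 5·2 = 10.
At (B, Right): Row loses 7 − 5 = 2 by deviating; Column loses 16 − 12 = 4. Product = 2·4 = 8.
10 > 8, so (T, Left) is risk-dominant. Row's payoff there is 12.

12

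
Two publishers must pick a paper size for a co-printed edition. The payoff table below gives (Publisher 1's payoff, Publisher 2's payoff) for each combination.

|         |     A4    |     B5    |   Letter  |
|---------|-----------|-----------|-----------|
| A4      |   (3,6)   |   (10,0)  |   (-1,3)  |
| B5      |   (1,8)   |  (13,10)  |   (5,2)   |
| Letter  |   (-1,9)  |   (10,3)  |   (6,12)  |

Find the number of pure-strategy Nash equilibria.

3

Both A4: Publisher 1 gets 3 (best alternative 1); Publisher 2 gets 6 (best alternative 3). Neither deviates — NE.
Both B5: Publisher 1 gets 13 (best alternative 10); Publisher 2 gets 10 (best alternative 8). Neither deviates — NE.
Both Letter: Publisher 1 gets 6 (best alternative 5); Publisher 2 gets 12 (best alternative 9). Neither deviates — NE.
(A4, B5) is not a NE: Publisher 1 would switch to B5 (13 > 10).
No other cell survives both best-response checks, so there are 3 pure NE.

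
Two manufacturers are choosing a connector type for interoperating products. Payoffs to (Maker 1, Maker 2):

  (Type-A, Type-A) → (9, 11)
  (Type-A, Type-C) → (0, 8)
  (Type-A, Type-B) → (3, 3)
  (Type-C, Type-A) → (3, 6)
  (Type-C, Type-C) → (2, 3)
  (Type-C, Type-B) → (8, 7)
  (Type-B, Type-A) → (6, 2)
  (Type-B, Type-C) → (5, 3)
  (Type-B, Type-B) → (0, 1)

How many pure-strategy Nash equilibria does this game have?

Both Type-A: Maker 1 gets 9 (best alternative 6); Maker 2 gets 11 (best alternative 8). Neither deviates — NE.
(Type-C, Type-B): Maker 1 gets 8 (best alternative 3); Maker 2 gets 7 (best alternative 6). Neither deviates — NE.
(Type-B, Type-C): Maker 1 gets 5 (best alternative 2); Maker 2 gets 3 (best alternative 2). Neither deviates — NE.
Both Type-C is not a NE: Maker 1 would switch to Type-B (5 > 2).
No other cell survives both best-response checks, so there are 3 pure NE.

3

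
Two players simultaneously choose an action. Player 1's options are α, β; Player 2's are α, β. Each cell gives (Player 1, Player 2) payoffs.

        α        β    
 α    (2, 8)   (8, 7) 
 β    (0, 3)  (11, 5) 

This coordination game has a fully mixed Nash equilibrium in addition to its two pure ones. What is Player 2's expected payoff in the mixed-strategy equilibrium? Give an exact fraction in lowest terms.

19/3

Player 1 mixes with probability p on α, chosen so Player 2 is indifferent: 8p + 3(1−p) = 7p + 5(1−p) gives p = 2/3.
Player 2's expected payoff is 8·2/3 + 3·1/3 = 19/3.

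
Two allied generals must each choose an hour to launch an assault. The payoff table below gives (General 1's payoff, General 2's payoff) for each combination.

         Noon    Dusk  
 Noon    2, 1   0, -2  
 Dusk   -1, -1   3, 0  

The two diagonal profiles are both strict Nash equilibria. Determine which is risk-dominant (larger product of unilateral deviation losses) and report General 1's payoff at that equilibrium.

2

At both Noon: General 1 loses 2 − (-1) = 3 by deviating; General 2 loses 1 − (-2) = 3. Product = 3·3 = 9.
At both Dusk: General 1 loses 3 − 0 = 3 by deviating; General 2 loses 0 − (-1) = 1. Product = 3·1 = 3.
9 > 3, so both Noon is risk-dominant. General 1's payoff there is 2.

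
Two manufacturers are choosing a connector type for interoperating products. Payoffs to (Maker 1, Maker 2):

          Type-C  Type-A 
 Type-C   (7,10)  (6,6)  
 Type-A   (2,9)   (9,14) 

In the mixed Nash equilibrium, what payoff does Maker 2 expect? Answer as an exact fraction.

86/9

Maker 1 mixes with probability p on Type-C, chosen so Maker 2 is indifferent: 10p + 9(1−p) = 6p + 14(1−p) gives p = 5/9.
Maker 2's expected payoff is 10·5/9 + 9·4/9 = 86/9.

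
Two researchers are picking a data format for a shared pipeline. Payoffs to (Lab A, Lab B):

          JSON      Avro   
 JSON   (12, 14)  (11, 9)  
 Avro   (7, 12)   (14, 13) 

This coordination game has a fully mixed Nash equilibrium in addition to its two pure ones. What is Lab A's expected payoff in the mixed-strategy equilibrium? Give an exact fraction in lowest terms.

91/8

Lab B mixes with probability q on JSON, chosen so Lab A is indifferent: 12q + 11(1−q) = 7q + 14(1−q) gives q = 3/8.
Lab A's expected payoff (from either row, since indifferent) is 12·3/8 + 11·5/8 = 91/8.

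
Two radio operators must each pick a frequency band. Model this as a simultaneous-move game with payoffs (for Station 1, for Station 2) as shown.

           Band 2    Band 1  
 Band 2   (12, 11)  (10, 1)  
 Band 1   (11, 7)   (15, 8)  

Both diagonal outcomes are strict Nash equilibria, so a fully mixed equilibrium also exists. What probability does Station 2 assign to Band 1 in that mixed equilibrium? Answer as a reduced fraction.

Station 2's mix q on Band 2 must make Station 1 indifferent between Band 2 and Band 1.
Station 1's payoff from Band 2: 12q + 10(1−q). From Band 1: 11q + 15(1−q).
Set equal: 1q = 5(1−q) → q = 5/6.
Probability on Band 1 is 1 − 5/6 = 1/6.

1/6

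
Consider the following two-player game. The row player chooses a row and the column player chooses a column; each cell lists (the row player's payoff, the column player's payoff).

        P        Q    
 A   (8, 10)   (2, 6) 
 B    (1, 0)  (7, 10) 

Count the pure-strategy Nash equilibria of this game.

(A, P): the row player gets 8 (best alternative 1); the column player gets 10 (best alternative 6). Neither deviates — NE.
(B, Q): the row player gets 7 (best alternative 2); the column player gets 10 (best alternative 0). Neither deviates — NE.
(B, P) is not a NE: the row player would switch to A (8 > 1).
No other cell survives both best-response checks, so there are 2 pure NE.

2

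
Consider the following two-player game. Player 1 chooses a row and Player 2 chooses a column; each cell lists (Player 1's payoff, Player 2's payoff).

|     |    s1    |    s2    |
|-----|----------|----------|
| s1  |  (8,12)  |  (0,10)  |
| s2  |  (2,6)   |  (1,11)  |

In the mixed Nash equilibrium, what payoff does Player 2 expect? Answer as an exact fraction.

72/7

Player 1 mixes with probability p on s1, chosen so Player 2 is indifferent: 12p + 6(1−p) = 10p + 11(1−p) gives p = 5/7.
Player 2's expected payoff is 12·5/7 + 6·2/7 = 72/7.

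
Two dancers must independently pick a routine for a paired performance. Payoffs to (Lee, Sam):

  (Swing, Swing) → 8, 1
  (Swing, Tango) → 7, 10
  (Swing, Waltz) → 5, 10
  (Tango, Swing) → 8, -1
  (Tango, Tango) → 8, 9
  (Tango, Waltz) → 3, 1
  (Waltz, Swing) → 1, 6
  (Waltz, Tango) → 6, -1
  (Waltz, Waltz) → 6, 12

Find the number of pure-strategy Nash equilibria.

2

Both Tango: Lee gets 8 (best alternative 7); Sam gets 9 (best alternative 1). Neither deviates — NE.
Both Waltz: Lee gets 6 (best alternative 5); Sam gets 12 (best alternative 6). Neither deviates — NE.
Both Swing is not a NE: Sam would switch to Tango (10 > 1).
No other cell survives both best-response checks, so there are 2 pure NE.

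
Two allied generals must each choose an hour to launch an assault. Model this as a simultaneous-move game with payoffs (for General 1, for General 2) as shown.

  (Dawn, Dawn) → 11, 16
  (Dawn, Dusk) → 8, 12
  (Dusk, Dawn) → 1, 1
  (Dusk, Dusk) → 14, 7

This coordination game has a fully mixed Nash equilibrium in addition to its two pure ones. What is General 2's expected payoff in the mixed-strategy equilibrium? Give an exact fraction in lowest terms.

10

General 1 mixes with probability p on Dawn, chosen so General 2 is indifferent: 16p + 1(1−p) = 12p + 7(1−p) gives p = 3/5.
General 2's expected payoff is 16·3/5 + 1·2/5 = 10.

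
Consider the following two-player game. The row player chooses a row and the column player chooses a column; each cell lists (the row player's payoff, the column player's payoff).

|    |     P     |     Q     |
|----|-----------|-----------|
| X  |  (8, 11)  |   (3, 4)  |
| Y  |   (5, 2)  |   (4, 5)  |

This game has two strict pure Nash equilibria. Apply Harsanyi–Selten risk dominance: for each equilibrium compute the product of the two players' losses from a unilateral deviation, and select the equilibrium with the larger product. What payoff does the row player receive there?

At (X, P): the row player loses 8 − 5 = 3 by deviating; the column player loses 11 − 4 = 7. Product = 3·7 = 21.
At (Y, Q): the row player loses 4 − 3 = 1 by deviating; the column player loses 5 − 2 = 3. Product = 1·3 = 3.
21 > 3, so (X, P) is risk-dominant. The row player's payoff there is 8.

8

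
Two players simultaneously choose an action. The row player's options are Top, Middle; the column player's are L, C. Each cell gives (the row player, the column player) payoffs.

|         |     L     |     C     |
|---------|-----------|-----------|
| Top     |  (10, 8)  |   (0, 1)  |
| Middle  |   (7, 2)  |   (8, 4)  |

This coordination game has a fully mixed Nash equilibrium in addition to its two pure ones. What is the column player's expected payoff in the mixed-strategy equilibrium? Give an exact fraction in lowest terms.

10/3

The row player mixes with probability p on Top, chosen so the column player is indifferent: 8p + 2(1−p) = 1p + 4(1−p) gives p = 2/9.
The column player's expected payoff is 8·2/9 + 2·7/9 = 10/3.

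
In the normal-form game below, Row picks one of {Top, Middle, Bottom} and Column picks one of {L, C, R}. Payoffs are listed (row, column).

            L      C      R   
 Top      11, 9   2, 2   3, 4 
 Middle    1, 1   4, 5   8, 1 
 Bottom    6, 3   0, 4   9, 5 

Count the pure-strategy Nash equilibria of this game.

(Top, L): Row gets 11 (best alternative 6); Column gets 9 (best alternative 4). Neither deviates — NE.
(Middle, C): Row gets 4 (best alternative 2); Column gets 5 (best alternative 1). Neither deviates — NE.
(Bottom, R): Row gets 9 (best alternative 8); Column gets 5 (best alternative 4). Neither deviates — NE.
(Top, C) is not a NE: Row would switch to Middle (4 > 2).
No other cell survives both best-response checks, so there are 3 pure NE.

3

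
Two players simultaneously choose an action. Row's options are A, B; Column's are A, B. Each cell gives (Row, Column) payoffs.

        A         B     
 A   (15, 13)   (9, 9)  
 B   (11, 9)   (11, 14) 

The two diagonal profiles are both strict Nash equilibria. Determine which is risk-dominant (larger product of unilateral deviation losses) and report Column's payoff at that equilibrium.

At both A: Row loses 15 − 11 = 4 by deviating; Column loses 13 − 9 = 4. Product = 4·4 = 16.
At both B: Row loses 11 − 9 = 2 by deviating; Column loses 14 − 9 = 5. Product = 2·5 = 10.
16 > 10, so both A is risk-dominant. Column's payoff there is 13.

13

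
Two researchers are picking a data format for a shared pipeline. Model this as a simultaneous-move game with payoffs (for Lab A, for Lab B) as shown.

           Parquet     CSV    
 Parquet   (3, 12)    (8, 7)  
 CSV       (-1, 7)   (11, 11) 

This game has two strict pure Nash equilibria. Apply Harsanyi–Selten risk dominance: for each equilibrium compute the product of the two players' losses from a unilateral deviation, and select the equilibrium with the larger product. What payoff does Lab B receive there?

At both Parquet: Lab A loses 3 − (-1) = 4 by deviating; Lab B loses 12 − 7 = 5. Product = 4·5 = 20.
At both CSV: Lab A loses 11 − 8 = 3 by deviating; Lab B loses 11 − 7 = 4. Product = 3·4 = 12.
20 > 12, so both Parquet is risk-dominant. Lab B's payoff there is 12.

12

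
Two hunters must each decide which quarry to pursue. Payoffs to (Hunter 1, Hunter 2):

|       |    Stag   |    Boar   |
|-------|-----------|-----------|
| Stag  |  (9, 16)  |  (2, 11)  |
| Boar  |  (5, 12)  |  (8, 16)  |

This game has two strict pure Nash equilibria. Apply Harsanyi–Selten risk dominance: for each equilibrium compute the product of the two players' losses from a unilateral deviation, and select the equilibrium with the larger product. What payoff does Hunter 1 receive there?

8

At both Stag: Hunter 1 loses 9 − 5 = 4 by deviating; Hunter 2 loses 16 − 11 = 5. Product = 4·5 = 20.
At both Boar: Hunter 1 loses 8 − 2 = 6 by deviating; Hunter 2 loses 16 − 12 = 4. Product = 6·4 = 24.
24 > 20, so both Boar is risk-dominant. Hunter 1's payoff there is 8.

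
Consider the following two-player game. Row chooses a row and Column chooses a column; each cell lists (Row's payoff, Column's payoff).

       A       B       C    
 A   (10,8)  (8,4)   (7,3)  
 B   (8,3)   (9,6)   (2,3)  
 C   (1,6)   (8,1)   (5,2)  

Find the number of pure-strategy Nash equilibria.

Both A: Row gets 10 (best alternative 8); Column gets 8 (best alternative 4). Neither deviates — NE.
Both B: Row gets 9 (best alternative 8); Column gets 6 (best alternative 3). Neither deviates — NE.
Both C is not a NE: Row would switch to A (7 > 5).
No other cell survives both best-response checks, so there are 2 pure NE.

2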